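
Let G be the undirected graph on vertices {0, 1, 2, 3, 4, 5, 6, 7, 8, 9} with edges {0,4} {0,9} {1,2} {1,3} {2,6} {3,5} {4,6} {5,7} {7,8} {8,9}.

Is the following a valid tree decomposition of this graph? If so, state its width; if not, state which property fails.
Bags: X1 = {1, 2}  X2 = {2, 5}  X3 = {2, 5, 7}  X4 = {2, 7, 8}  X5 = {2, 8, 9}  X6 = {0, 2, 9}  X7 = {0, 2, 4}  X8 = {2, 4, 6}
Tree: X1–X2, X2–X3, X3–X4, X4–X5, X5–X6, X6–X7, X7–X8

A tree decomposition must satisfy three properties: every vertex lies in some bag; for every edge, both endpoints lie together in some bag; and for every vertex, the bags containing it form a connected subtree. Here vertex 3 appears in no bag, so the decomposition is invalid.

No — vertex 3 appears in no bag.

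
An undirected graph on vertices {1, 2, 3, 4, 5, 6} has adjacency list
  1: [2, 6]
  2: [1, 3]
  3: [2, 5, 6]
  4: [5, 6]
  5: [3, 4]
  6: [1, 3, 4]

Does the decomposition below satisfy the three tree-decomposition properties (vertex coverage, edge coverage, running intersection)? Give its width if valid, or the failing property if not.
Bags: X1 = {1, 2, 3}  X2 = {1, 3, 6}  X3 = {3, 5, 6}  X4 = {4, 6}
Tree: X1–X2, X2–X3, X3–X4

No — edge (5,4) lies in no bag.

A tree decomposition must satisfy three properties: every vertex lies in some bag; for every edge, both endpoints lie together in some bag; and for every vertex, the bags containing it form a connected subtree. Here edge (5,4) lies in no bag, so the decomposition is invalid.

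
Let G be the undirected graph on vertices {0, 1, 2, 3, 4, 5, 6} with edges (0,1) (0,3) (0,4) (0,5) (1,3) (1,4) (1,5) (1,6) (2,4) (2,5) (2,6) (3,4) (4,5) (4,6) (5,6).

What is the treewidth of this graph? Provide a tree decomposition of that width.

Treewidth 3.
Bags: B1 = {0, 1, 4, 5}  B2 = {0, 1, 3, 4}  B3 = {1, 4, 5, 6}  B4 = {2, 4, 5, 6}
Tree: B1–B2, B1–B3, B3–B4

The largest bag has 4 vertices, giving width 3; this decomposition certifies tw(G) ≤ 3. On the other hand G contains the 4-clique {0, 1, 3, 4}. A clique must lie in a single bag of any decomposition, so no decomposition can have width below 3. Therefore the treewidth is 3.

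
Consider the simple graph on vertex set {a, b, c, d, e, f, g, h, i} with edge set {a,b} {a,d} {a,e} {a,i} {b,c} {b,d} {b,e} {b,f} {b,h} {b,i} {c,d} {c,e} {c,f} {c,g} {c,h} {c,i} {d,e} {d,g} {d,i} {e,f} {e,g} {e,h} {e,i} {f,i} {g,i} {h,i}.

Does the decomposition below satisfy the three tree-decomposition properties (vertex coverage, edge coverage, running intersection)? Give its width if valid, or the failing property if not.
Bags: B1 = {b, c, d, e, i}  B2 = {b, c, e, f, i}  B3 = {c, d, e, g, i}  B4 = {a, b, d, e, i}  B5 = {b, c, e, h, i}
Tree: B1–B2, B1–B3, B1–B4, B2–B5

Yes; width 4.

Checking the three conditions: (i) the bags cover all of {a, b, c, d, e, f, g, h, i}; (ii) for each edge, some bag contains both endpoints; (iii) the bags containing any fixed vertex form a subtree. All hold, so the decomposition is valid with width 5 − 1 = 4.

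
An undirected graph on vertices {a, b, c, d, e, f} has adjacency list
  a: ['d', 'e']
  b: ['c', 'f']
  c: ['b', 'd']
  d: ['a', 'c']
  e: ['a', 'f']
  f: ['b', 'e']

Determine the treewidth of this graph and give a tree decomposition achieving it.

The largest bag has 3 vertices, giving width 2; this decomposition certifies tw(G) ≤ 2. For the lower bound, G contains the cycle e–a–d–c–b–f–e, so G is not a forest; only forests have treewidth ≤ 1, hence tw(G) ≥ 2. Therefore the treewidth is 2.

Treewidth 2.
Bags: B1 = {a, d, e}  B2 = {c, d, e}  B3 = {b, c, e}  B4 = {b, e, f}
Tree: B1–B2, B2–B3, B3–B4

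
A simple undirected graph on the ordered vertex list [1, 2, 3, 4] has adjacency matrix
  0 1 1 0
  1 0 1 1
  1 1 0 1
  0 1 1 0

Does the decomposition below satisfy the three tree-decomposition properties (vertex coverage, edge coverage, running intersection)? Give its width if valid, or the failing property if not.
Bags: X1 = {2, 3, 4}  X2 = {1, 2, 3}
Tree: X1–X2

Yes; width 2.

Vertex coverage: the bags together contain {1, 2, 3, 4}, the full vertex set. Edge coverage: each edge of G has both endpoints in at least one bag. Running intersection: for every vertex, the bags containing it form a connected subtree. All three properties hold, so this is a valid tree decomposition of width max|bag| − 1 = 2, and hence tw(G) ≤ 2.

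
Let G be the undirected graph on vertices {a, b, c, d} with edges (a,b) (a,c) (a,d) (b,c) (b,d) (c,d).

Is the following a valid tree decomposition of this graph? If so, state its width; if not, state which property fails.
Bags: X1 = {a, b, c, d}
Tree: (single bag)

Vertex coverage: the bags together contain {a, b, c, d}, the full vertex set. Edge coverage: each edge of G has both endpoints in at least one bag. Running intersection: for every vertex, the bags containing it form a connected subtree. All three properties hold, so this is a valid tree decomposition of width max|bag| − 1 = 3, and hence tw(G) ≤ 3.

Yes; width 3.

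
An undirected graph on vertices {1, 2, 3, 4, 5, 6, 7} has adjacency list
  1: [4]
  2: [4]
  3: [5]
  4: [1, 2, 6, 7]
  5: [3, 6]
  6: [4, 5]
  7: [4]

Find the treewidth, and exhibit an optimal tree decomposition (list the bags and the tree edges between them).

Treewidth 1.
One such decomposition:
Bags: B1 = {4, 7}  B2 = {1, 4}  B3 = {2, 4}  B4 = {4, 6}  B5 = {5, 6}  B6 = {3, 5}
Tree: B1–B2, B1–B3, B3–B4, B4–B5, B5–B6

The largest bag has 2 vertices, giving width 1; this decomposition certifies tw(G) ≤ 1. G has an edge, so its treewidth is at least 1. Combining the bounds, tw(G) = 1.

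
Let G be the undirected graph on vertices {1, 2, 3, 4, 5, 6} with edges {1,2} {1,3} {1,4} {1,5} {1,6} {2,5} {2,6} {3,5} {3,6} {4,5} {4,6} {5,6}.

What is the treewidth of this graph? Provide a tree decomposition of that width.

Every bag has size at most 4, so the width is 4 − 1 = 3 and tw(G) ≤ 3. For the lower bound, the 4 vertices {1, 2, 5, 6} are pairwise adjacent, and any tree decomposition puts a clique entirely inside one bag — forcing width ≥ 3. The upper and lower bounds meet at 3, so that is the treewidth.

Treewidth 3.
One such decomposition:
Bags: B1 = {1, 3, 5, 6}  B2 = {1, 4, 5, 6}  B3 = {1, 2, 5, 6}
Tree: B1–B2, B1–B3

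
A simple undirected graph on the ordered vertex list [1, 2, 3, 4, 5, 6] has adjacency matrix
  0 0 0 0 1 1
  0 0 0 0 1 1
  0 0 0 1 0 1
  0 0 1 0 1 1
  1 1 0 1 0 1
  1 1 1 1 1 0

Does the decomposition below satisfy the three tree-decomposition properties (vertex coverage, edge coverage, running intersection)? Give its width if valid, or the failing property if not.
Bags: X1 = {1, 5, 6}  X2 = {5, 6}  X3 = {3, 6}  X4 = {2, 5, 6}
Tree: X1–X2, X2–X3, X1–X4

No — vertex 4 appears in no bag.

A tree decomposition must satisfy three properties: every vertex lies in some bag; for every edge, both endpoints lie together in some bag; and for every vertex, the bags containing it form a connected subtree. Here vertex 4 appears in no bag, so the decomposition is invalid.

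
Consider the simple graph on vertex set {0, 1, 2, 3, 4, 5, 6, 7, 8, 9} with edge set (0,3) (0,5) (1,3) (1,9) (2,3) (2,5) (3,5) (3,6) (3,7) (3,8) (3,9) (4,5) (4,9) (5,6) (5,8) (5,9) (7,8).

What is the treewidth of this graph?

A width-2 tree decomposition is:
Bags: B1 = {2, 3, 5}  B2 = {3, 5, 9}  B3 = {3, 5, 8}  B4 = {3, 7, 8}  B5 = {0, 3, 5}  B6 = {1, 3, 9}  B7 = {4, 5, 9}  B8 = {3, 5, 6}
Tree: B1–B2, B1–B3, B3–B4, B2–B5, B2–B6, B2–B7, B3–B8
The largest bag has 3 vertices, giving width 2; this decomposition certifies tw(G) ≤ 2. On the other hand G contains the 3-clique {1, 3, 9}. A clique must lie in a single bag of any decomposition, so no decomposition can have width below 2. The upper and lower bounds meet at 2, so that is the treewidth.

2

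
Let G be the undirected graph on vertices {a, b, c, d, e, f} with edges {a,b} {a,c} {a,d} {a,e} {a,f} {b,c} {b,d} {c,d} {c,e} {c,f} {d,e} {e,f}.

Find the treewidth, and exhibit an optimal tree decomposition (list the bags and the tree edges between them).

Each bag holds 4 vertices, so the decomposition has width 3, which upper-bounds the treewidth. For the lower bound, the 4 vertices {a, c, d, e} are pairwise adjacent, and any tree decomposition puts a clique entirely inside one bag — forcing width ≥ 3. Hence tw(G) = 3 exactly.

Treewidth 3.
Bags: B1 = {a, c, e, f}  B2 = {a, c, d, e}  B3 = {a, b, c, d}
Tree: B1–B2, B2–B3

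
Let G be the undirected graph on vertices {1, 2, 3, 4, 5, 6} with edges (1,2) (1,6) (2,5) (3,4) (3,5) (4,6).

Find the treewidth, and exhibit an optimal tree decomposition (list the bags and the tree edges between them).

Treewidth 2.
One optimal decomposition is:
Bags: B1 = {3, 4, 5}  B2 = {2, 4, 5}  B3 = {1, 2, 4}  B4 = {1, 4, 6}
Tree: B1–B2, B2–B3, B3–B4

The largest bag has 3 vertices, giving width 2; this decomposition certifies tw(G) ≤ 2. The edges 4–3–5–2–1–6–4 form a cycle, so G is not a tree and its treewidth is at least 2. The upper and lower bounds meet at 2, so that is the treewidth.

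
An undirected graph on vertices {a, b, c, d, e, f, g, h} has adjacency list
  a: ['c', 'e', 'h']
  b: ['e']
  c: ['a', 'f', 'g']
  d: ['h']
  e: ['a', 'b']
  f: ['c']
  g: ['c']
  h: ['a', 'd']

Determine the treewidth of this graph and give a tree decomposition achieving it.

Treewidth 1.
One optimal decomposition is:
Bags: B1 = {a, e}  B2 = {a, h}  B3 = {a, c}  B4 = {d, h}  B5 = {c, f}  B6 = {b, e}  B7 = {c, g}
Tree: B1–B2, B1–B3, B2–B4, B3–B5, B1–B6, B3–B7

Each bag holds 2 vertices, so the decomposition has width 1, which upper-bounds the treewidth. Any graph with an edge has treewidth ≥ 1, and G has the edge e–a. Hence tw(G) = 1 exactly.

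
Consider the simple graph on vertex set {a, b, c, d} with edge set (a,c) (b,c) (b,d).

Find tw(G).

1

A width-1 tree decomposition is:
Bags: B1 = {b, d}  B2 = {b, c}  B3 = {a, c}
Tree: B1–B2, B2–B3
Each bag holds 2 vertices, so the decomposition has width 1, which upper-bounds the treewidth. G has an edge, so its treewidth is at least 1. Hence tw(G) = 1 exactly.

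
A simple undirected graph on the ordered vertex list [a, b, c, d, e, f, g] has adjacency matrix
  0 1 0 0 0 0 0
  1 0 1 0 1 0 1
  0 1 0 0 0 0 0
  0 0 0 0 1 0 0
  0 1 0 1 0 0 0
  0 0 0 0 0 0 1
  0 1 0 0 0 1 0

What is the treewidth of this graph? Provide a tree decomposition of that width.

Every bag has size at most 2, so the width is 2 − 1 = 1 and tw(G) ≤ 1. Since G has at least one edge (e.g. c–b), it is not an edgeless graph, so tw(G) ≥ 1. Combining the bounds, tw(G) = 1.

Treewidth 1.
One such decomposition:
Bags: B1 = {b, c}  B2 = {b, g}  B3 = {b, e}  B4 = {f, g}  B5 = {d, e}  B6 = {a, b}
Tree: B1–B2, B2–B3, B2–B4, B3–B5, B1–B6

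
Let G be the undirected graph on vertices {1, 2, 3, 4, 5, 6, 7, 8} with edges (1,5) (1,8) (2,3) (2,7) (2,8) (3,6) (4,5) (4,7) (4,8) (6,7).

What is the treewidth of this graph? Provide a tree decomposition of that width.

The largest bag has 3 vertices, giving width 2; this decomposition certifies tw(G) ≤ 2. The edges 3–6–7–2–3 form a cycle, so G is not a tree and its treewidth is at least 2. Therefore the treewidth is 2.

Treewidth 2.
One such decomposition:
Bags: B1 = {2, 3, 6}  B2 = {2, 6, 7}  B3 = {2, 7, 8}  B4 = {4, 7, 8}  B5 = {1, 4, 8}  B6 = {1, 4, 5}
Tree: B1–B2, B2–B3, B3–B4, B4–B5, B5–B6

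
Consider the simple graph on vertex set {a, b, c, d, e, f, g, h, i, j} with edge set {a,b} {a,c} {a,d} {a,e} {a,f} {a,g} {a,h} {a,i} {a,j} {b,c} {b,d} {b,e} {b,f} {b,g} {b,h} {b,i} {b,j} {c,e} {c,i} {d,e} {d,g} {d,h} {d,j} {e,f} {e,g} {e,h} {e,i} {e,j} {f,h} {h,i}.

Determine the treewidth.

A width-4 tree decomposition is:
Bags: B1 = {a, b, d, e, g}  B2 = {a, b, d, e, h}  B3 = {a, b, d, e, j}  B4 = {a, b, e, h, i}  B5 = {a, b, c, e, i}  B6 = {a, b, e, f, h}
Tree: B1–B2, B1–B3, B2–B4, B4–B5, B4–B6
Every bag has size at most 5, so the width is 5 − 1 = 4 and tw(G) ≤ 4. On the other hand G contains the 5-clique {a, b, d, e, g}. A clique must lie in a single bag of any decomposition, so no decomposition can have width below 4. Hence tw(G) = 4 exactly.

4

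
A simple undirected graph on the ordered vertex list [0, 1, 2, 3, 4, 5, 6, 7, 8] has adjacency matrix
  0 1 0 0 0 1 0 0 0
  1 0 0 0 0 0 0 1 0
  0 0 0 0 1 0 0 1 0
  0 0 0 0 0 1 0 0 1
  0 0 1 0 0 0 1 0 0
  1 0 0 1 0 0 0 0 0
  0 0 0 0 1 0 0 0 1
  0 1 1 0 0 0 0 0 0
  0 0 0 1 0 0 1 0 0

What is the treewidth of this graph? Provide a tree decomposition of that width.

The largest bag has 3 vertices, giving width 2; this decomposition certifies tw(G) ≤ 2. The edges 7–1–0–5–3–8–6–4–2–7 form a cycle, so G is not a tree and its treewidth is at least 2. Hence tw(G) = 2 exactly.

Treewidth 2.
One such decomposition:
Bags: B1 = {0, 1, 7}  B2 = {0, 5, 7}  B3 = {3, 5, 7}  B4 = {3, 7, 8}  B5 = {6, 7, 8}  B6 = {4, 6, 7}  B7 = {2, 4, 7}
Tree: B1–B2, B2–B3, B3–B4, B4–B5, B5–B6, B6–B7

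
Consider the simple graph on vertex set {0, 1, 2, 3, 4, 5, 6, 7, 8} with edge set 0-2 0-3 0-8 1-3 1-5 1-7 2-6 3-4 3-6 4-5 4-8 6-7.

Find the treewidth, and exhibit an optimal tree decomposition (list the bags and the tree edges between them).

The largest bag has 4 vertices, giving width 3; this decomposition certifies tw(G) ≤ 3. For the lower bound: the 4 vertex sets {2,6,7}, {0}, {3}, {1,4,5,8} are disjoint, each induces a connected subgraph, and every pair is joined by at least one edge of G. Contracting each set to a single vertex therefore yields K_{4} as a minor, and since treewidth is minor-monotone, tw(G) ≥ tw(K_{4}) = 3. Hence tw(G) = 3 exactly.

Treewidth 3.
One optimal decomposition is:
Bags: B1 = {0, 2, 6, 7}  B2 = {0, 3, 6, 7}  B3 = {0, 1, 3, 7}  B4 = {0, 1, 3, 8}  B5 = {1, 3, 4, 8}  B6 = {1, 4, 5, 8}
Tree: B1–B2, B2–B3, B3–B4, B4–B5, B5–B6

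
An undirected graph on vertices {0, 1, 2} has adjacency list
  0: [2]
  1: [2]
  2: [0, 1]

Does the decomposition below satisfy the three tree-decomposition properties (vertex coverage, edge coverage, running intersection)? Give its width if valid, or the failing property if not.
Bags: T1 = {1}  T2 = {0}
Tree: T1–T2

No — vertex 2 appears in no bag.

A tree decomposition must satisfy three properties: every vertex lies in some bag; for every edge, both endpoints lie together in some bag; and for every vertex, the bags containing it form a connected subtree. Here vertex 2 appears in no bag, so the decomposition is invalid.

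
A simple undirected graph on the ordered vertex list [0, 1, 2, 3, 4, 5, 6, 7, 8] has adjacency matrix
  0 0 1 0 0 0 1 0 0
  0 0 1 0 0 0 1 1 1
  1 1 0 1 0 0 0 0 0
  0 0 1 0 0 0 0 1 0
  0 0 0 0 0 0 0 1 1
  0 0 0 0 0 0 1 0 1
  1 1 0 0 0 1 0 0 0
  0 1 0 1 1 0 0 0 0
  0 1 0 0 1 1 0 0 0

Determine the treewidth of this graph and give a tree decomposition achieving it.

Treewidth 3.
One such decomposition:
Bags: B1 = {0, 2, 5, 6}  B2 = {1, 2, 5, 6}  B3 = {1, 2, 5, 8}  B4 = {1, 2, 3, 8}  B5 = {1, 3, 7, 8}  B6 = {3, 4, 7, 8}
Tree: B1–B2, B2–B3, B3–B4, B4–B5, B5–B6

Each bag holds 4 vertices, so the decomposition has width 3, which upper-bounds the treewidth. For the lower bound: the 4 vertex sets {0,5,6}, {2}, {1}, {3,4,7,8} are disjoint, each induces a connected subgraph, and every pair is joined by at least one edge of G. Contracting each set to a single vertex therefore yields K_{4} as a minor, and since treewidth is minor-monotone, tw(G) ≥ tw(K_{4}) = 3. The upper and lower bounds meet at 3, so that is the treewidth.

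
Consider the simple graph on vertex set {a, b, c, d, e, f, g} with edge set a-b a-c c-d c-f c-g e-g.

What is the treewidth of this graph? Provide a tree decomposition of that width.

Every bag has size at most 2, so the width is 2 − 1 = 1 and tw(G) ≤ 1. Any graph with an edge has treewidth ≥ 1, and G has the edge c–g. Combining the bounds, tw(G) = 1.

Treewidth 1.
Bags: B1 = {c, g}  B2 = {e, g}  B3 = {a, c}  B4 = {c, d}  B5 = {a, b}  B6 = {c, f}
Tree: B1–B2, B1–B3, B1–B4, B3–B5, B1–B6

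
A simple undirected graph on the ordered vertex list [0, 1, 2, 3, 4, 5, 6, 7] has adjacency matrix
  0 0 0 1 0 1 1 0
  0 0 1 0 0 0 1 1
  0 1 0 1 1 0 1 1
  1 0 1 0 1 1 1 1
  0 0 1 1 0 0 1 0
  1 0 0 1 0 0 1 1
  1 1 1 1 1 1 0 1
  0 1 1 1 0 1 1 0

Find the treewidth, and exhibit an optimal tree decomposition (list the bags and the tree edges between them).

Each bag holds 4 vertices, so the decomposition has width 3, which upper-bounds the treewidth. On the other hand G contains the 4-clique {1, 2, 6, 7}. A clique must lie in a single bag of any decomposition, so no decomposition can have width below 3. Hence tw(G) = 3 exactly.

Treewidth 3.
One optimal decomposition is:
Bags: B1 = {2, 3, 6, 7}  B2 = {3, 5, 6, 7}  B3 = {1, 2, 6, 7}  B4 = {0, 3, 5, 6}  B5 = {2, 3, 4, 6}
Tree: B1–B2, B1–B3, B2–B4, B1–B5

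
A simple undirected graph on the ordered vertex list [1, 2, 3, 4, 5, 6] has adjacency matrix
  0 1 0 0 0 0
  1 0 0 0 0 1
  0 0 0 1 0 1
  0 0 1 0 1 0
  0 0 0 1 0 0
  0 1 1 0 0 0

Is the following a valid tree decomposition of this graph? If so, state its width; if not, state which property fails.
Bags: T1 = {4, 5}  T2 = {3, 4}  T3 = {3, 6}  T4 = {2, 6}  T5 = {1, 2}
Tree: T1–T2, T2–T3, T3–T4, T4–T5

Yes; width 1.

Every vertex of G appears in some bag (union = {1, 2, 3, 4, 5, 6}); every edge is covered by a bag; and for each vertex v the set of bags containing v is connected in the bag tree. The decomposition is therefore valid. The largest bag has 2 vertices, so the width is 1.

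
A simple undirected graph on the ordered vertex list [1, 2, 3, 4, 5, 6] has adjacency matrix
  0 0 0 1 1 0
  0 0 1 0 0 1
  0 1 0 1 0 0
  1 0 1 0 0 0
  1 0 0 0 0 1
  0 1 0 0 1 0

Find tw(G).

A width-2 tree decomposition is:
Bags: B1 = {1, 3, 4}  B2 = {1, 3, 5}  B3 = {3, 5, 6}  B4 = {2, 3, 6}
Tree: B1–B2, B2–B3, B3–B4
Every bag has size at most 3, so the width is 3 − 1 = 2 and tw(G) ≤ 2. The edges 3–4–1–5–6–2–3 form a cycle, so G is not a tree and its treewidth is at least 2. Hence tw(G) = 2 exactly.

2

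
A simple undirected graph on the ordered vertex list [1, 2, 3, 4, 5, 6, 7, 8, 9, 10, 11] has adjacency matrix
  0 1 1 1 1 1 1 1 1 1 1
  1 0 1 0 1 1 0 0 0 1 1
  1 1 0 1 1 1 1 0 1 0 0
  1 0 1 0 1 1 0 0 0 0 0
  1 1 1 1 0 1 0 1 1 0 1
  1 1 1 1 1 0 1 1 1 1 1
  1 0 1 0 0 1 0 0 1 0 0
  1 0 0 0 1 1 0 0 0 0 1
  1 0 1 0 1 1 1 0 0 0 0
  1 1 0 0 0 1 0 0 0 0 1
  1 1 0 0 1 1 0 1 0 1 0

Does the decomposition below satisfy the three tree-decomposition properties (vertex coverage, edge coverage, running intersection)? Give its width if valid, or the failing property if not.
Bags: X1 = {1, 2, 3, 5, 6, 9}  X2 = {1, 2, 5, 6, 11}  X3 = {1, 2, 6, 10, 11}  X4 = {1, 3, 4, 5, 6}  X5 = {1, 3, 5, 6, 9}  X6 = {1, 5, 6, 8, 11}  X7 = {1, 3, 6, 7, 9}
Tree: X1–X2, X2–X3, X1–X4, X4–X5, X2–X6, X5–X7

No — bags containing vertex 9 are not connected in the tree.

A tree decomposition must satisfy three properties: every vertex lies in some bag; for every edge, both endpoints lie together in some bag; and for every vertex, the bags containing it form a connected subtree. Here bags containing vertex 9 are not connected in the tree, so the decomposition is invalid.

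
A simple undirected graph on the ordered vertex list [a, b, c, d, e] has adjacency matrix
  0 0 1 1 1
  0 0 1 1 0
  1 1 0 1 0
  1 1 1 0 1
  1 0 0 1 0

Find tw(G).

A width-2 tree decomposition is:
Bags: B1 = {a, c, d}  B2 = {a, d, e}  B3 = {b, c, d}
Tree: B1–B2, B1–B3
Every bag has size at most 3, so the width is 3 − 1 = 2 and tw(G) ≤ 2. On the other hand G contains the 3-clique {a, d, e}. A clique must lie in a single bag of any decomposition, so no decomposition can have width below 2. Therefore the treewidth is 2.

2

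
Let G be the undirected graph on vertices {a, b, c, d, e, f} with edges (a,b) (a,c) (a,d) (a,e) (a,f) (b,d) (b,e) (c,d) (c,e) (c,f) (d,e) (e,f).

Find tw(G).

A width-3 tree decomposition is:
Bags: B1 = {a, b, d, e}  B2 = {a, c, d, e}  B3 = {a, c, e, f}
Tree: B1–B2, B2–B3
Each bag holds 4 vertices, so the decomposition has width 3, which upper-bounds the treewidth. On the other hand G contains the 4-clique {a, c, d, e}. A clique must lie in a single bag of any decomposition, so no decomposition can have width below 3. Therefore the treewidth is 3.

3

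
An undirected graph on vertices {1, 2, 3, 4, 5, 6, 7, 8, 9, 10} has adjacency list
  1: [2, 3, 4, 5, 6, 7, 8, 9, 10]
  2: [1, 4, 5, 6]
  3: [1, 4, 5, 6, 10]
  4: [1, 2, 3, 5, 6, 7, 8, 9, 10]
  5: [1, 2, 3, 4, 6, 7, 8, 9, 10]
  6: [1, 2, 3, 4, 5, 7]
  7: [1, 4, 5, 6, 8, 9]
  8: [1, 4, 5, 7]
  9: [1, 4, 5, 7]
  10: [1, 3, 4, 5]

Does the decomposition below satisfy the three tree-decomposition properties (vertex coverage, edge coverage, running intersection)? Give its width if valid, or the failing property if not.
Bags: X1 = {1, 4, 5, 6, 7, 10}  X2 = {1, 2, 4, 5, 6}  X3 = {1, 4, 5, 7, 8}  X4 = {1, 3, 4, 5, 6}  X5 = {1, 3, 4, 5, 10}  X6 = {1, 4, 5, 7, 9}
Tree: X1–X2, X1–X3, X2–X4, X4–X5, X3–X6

No — bags containing vertex 10 are not connected in the tree.

A tree decomposition must satisfy three properties: every vertex lies in some bag; for every edge, both endpoints lie together in some bag; and for every vertex, the bags containing it form a connected subtree. Here bags containing vertex 10 are not connected in the tree, so the decomposition is invalid.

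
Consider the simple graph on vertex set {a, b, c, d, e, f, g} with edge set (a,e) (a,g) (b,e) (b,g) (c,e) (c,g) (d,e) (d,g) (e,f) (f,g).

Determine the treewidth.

2

A width-2 tree decomposition is:
Bags: B1 = {c, e, g}  B2 = {d, e, g}  B3 = {e, f, g}  B4 = {a, e, g}  B5 = {b, e, g}
Tree: B1–B2, B2–B3, B3–B4, B4–B5
Every bag has size at most 3, so the width is 3 − 1 = 2 and tw(G) ≤ 2. For the lower bound, G contains the cycle g–c–e–d–g, so G is not a forest; only forests have treewidth ≤ 1, hence tw(G) ≥ 2. Therefore the treewidth is 2.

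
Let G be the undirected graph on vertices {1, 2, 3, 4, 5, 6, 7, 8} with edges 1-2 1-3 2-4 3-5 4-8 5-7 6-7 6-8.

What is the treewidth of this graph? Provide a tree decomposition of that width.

Treewidth 2.
One such decomposition:
Bags: B1 = {1, 2, 4}  B2 = {1, 4, 8}  B3 = {1, 6, 8}  B4 = {1, 6, 7}  B5 = {1, 5, 7}  B6 = {1, 3, 5}
Tree: B1–B2, B2–B3, B3–B4, B4–B5, B5–B6

Every bag has size at most 3, so the width is 3 − 1 = 2 and tw(G) ≤ 2. For the lower bound, G contains the cycle 1–2–4–8–6–7–5–3–1, so G is not a forest; only forests have treewidth ≤ 1, hence tw(G) ≥ 2. Therefore the treewidth is 2.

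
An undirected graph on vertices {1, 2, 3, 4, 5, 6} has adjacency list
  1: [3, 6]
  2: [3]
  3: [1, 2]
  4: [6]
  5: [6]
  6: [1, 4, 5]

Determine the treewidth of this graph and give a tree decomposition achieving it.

Every bag has size at most 2, so the width is 2 − 1 = 1 and tw(G) ≤ 1. Any graph with an edge has treewidth ≥ 1, and G has the edge 1–3. Combining the bounds, tw(G) = 1.

Treewidth 1.
One optimal decomposition is:
Bags: B1 = {1, 3}  B2 = {1, 6}  B3 = {5, 6}  B4 = {2, 3}  B5 = {4, 6}
Tree: B1–B2, B2–B3, B1–B4, B2–B5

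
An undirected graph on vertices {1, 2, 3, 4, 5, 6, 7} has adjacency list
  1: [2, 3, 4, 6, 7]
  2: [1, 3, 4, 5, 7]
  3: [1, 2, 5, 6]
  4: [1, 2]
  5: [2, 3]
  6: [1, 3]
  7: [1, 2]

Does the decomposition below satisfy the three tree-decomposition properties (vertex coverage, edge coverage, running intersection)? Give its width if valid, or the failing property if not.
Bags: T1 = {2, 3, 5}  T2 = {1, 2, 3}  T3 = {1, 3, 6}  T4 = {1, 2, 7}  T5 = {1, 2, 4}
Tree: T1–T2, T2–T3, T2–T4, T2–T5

Every vertex of G appears in some bag (union = {1, 2, 3, 4, 5, 6, 7}); every edge is covered by a bag; and for each vertex v the set of bags containing v is connected in the bag tree. The decomposition is therefore valid. The largest bag has 3 vertices, so the width is 2.

Yes; width 2.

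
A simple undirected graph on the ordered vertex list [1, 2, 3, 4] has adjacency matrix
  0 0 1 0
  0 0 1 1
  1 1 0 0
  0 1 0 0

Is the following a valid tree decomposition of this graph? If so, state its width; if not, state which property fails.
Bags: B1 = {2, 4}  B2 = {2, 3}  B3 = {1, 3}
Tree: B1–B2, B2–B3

Yes; width 1.

Vertex coverage: the bags together contain {1, 2, 3, 4}, the full vertex set. Edge coverage: each edge of G has both endpoints in at least one bag. Running intersection: for every vertex, the bags containing it form a connected subtree. All three properties hold, so this is a valid tree decomposition of width max|bag| − 1 = 1, and hence tw(G) ≤ 1.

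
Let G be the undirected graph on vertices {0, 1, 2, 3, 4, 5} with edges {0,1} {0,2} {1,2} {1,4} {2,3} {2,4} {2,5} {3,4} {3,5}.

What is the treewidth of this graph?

2

A width-2 tree decomposition is:
Bags: B1 = {0, 1, 2}  B2 = {1, 2, 4}  B3 = {2, 3, 4}  B4 = {2, 3, 5}
Tree: B1–B2, B2–B3, B3–B4
Each bag holds 3 vertices, so the decomposition has width 2, which upper-bounds the treewidth. On the other hand G contains the 3-clique {0, 1, 2}. A clique must lie in a single bag of any decomposition, so no decomposition can have width below 2. Combining the bounds, tw(G) = 2.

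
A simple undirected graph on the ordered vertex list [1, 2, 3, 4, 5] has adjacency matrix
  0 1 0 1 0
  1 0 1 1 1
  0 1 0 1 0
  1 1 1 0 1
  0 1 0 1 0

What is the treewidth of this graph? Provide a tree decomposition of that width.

Every bag has size at most 3, so the width is 3 − 1 = 2 and tw(G) ≤ 2. On the other hand G contains the 3-clique {1, 2, 4}. A clique must lie in a single bag of any decomposition, so no decomposition can have width below 2. Therefore the treewidth is 2.

Treewidth 2.
One such decomposition:
Bags: B1 = {1, 2, 4}  B2 = {2, 3, 4}  B3 = {2, 4, 5}
Tree: B1–B2, B2–B3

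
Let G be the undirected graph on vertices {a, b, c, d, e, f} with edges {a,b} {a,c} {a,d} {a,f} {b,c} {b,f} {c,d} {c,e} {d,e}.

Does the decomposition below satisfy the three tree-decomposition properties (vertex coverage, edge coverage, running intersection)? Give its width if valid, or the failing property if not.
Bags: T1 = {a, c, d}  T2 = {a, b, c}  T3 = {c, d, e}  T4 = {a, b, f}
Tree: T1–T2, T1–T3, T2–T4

Yes; width 2.

Checking the three conditions: (i) the bags cover all of {a, b, c, d, e, f}; (ii) for each edge, some bag contains both endpoints; (iii) the bags containing any fixed vertex form a subtree. All hold, so the decomposition is valid with width 3 − 1 = 2.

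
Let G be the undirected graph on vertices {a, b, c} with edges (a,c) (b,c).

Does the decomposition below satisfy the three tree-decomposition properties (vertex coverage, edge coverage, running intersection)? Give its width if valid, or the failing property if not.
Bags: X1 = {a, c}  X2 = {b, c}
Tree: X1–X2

Yes; width 1.

Checking the three conditions: (i) the bags cover all of {a, b, c}; (ii) for each edge, some bag contains both endpoints; (iii) the bags containing any fixed vertex form a subtree. All hold, so the decomposition is valid with width 2 − 1 = 1.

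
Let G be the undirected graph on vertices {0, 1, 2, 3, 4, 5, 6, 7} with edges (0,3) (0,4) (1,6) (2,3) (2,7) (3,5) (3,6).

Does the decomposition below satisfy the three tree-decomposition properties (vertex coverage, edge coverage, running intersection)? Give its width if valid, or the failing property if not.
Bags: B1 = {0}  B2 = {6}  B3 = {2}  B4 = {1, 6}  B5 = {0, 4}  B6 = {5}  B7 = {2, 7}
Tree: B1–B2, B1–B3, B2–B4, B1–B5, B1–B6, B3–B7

No — vertex 3 appears in no bag.

A tree decomposition must satisfy three properties: every vertex lies in some bag; for every edge, both endpoints lie together in some bag; and for every vertex, the bags containing it form a connected subtree. Here vertex 3 appears in no bag, so the decomposition is invalid.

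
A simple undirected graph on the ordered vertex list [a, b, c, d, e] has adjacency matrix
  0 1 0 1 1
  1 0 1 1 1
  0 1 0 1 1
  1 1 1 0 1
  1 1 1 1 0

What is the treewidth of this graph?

A width-3 tree decomposition is:
Bags: B1 = {b, c, d, e}  B2 = {a, b, d, e}
Tree: B1–B2
Each bag holds 4 vertices, so the decomposition has width 3, which upper-bounds the treewidth. Conversely, {b, c, d, e} is a clique of size 4, and the vertices of any clique must share a bag in every tree decomposition; so some bag has ≥ 4 vertices and tw(G) ≥ 3. Therefore the treewidth is 3.

3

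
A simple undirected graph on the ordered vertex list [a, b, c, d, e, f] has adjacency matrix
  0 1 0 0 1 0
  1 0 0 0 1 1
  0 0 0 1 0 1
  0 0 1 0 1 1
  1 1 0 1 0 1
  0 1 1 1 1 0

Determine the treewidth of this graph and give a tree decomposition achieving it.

Treewidth 2.
Bags: B1 = {b, e, f}  B2 = {d, e, f}  B3 = {c, d, f}  B4 = {a, b, e}
Tree: B1–B2, B2–B3, B1–B4

Each bag holds 3 vertices, so the decomposition has width 2, which upper-bounds the treewidth. For the lower bound, the 3 vertices {a, b, e} are pairwise adjacent, and any tree decomposition puts a clique entirely inside one bag — forcing width ≥ 2. Therefore the treewidth is 2.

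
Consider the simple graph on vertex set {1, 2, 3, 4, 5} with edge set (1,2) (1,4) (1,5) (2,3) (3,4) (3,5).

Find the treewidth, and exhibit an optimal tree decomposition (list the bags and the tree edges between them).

Each bag holds 3 vertices, so the decomposition has width 2, which upper-bounds the treewidth. For the lower bound, G contains the cycle 3–5–1–2–3, so G is not a forest; only forests have treewidth ≤ 1, hence tw(G) ≥ 2. The upper and lower bounds meet at 2, so that is the treewidth.

Treewidth 2.
Bags: B1 = {1, 3, 5}  B2 = {1, 2, 3}  B3 = {1, 3, 4}
Tree: B1–B2, B2–B3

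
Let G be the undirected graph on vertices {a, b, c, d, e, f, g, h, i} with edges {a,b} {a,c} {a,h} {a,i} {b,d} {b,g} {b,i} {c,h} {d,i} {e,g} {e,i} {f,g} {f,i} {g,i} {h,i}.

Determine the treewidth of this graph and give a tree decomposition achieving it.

Treewidth 2.
One optimal decomposition is:
Bags: B1 = {f, g, i}  B2 = {b, g, i}  B3 = {b, d, i}  B4 = {e, g, i}  B5 = {a, b, i}  B6 = {a, h, i}  B7 = {a, c, h}
Tree: B1–B2, B2–B3, B2–B4, B3–B5, B5–B6, B6–B7

Every bag has size at most 3, so the width is 3 − 1 = 2 and tw(G) ≤ 2. For the lower bound, the 3 vertices {a, c, h} are pairwise adjacent, and any tree decomposition puts a clique entirely inside one bag — forcing width ≥ 2. The upper and lower bounds meet at 2, so that is the treewidth.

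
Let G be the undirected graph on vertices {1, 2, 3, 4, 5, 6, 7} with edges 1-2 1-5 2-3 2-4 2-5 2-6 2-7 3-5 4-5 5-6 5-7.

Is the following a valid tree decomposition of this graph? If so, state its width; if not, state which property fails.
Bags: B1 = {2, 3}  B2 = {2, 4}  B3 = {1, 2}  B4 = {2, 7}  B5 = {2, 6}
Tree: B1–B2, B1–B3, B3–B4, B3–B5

No — vertex 5 appears in no bag.

A tree decomposition must satisfy three properties: every vertex lies in some bag; for every edge, both endpoints lie together in some bag; and for every vertex, the bags containing it form a connected subtree. Here vertex 5 appears in no bag, so the decomposition is invalid.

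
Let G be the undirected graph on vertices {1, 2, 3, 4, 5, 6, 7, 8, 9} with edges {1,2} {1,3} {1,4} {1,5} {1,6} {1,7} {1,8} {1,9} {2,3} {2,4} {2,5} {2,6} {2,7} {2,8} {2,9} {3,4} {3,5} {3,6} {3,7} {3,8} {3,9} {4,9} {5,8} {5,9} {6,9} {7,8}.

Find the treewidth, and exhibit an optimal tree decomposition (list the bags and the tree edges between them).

Every bag has size at most 5, so the width is 5 − 1 = 4 and tw(G) ≤ 4. Conversely, {1, 2, 3, 5, 8} is a clique of size 5, and the vertices of any clique must share a bag in every tree decomposition; so some bag has ≥ 5 vertices and tw(G) ≥ 4. Combining the bounds, tw(G) = 4.

Treewidth 4.
One optimal decomposition is:
Bags: B1 = {1, 2, 3, 5, 8}  B2 = {1, 2, 3, 5, 9}  B3 = {1, 2, 3, 4, 9}  B4 = {1, 2, 3, 6, 9}  B5 = {1, 2, 3, 7, 8}
Tree: B1–B2, B2–B3, B3–B4, B1–B5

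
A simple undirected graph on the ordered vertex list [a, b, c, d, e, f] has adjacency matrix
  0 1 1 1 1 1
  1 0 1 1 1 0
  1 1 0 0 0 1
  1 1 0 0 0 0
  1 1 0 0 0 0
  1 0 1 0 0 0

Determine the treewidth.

A width-2 tree decomposition is:
Bags: B1 = {a, b, d}  B2 = {a, b, c}  B3 = {a, c, f}  B4 = {a, b, e}
Tree: B1–B2, B2–B3, B1–B4
Every bag has size at most 3, so the width is 3 − 1 = 2 and tw(G) ≤ 2. On the other hand G contains the 3-clique {a, c, f}. A clique must lie in a single bag of any decomposition, so no decomposition can have width below 2. The upper and lower bounds meet at 2, so that is the treewidth.

2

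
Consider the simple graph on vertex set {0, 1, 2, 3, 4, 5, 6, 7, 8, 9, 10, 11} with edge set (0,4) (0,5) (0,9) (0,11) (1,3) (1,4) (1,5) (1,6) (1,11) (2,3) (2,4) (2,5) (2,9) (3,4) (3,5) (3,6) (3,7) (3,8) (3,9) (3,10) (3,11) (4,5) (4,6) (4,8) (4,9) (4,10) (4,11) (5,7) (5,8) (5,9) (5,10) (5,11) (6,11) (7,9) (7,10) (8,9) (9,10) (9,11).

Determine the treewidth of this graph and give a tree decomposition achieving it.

Treewidth 4.
Bags: B1 = {2, 3, 4, 5, 9}  B2 = {3, 4, 5, 9, 11}  B3 = {3, 4, 5, 8, 9}  B4 = {3, 4, 5, 9, 10}  B5 = {0, 4, 5, 9, 11}  B6 = {1, 3, 4, 5, 11}  B7 = {1, 3, 4, 6, 11}  B8 = {3, 5, 7, 9, 10}
Tree: B1–B2, B1–B3, B2–B4, B2–B5, B2–B6, B6–B7, B4–B8

Each bag holds 5 vertices, so the decomposition has width 4, which upper-bounds the treewidth. For the lower bound, the 5 vertices {0, 4, 5, 9, 11} are pairwise adjacent, and any tree decomposition puts a clique entirely inside one bag — forcing width ≥ 4. The upper and lower bounds meet at 4, so that is the treewidth.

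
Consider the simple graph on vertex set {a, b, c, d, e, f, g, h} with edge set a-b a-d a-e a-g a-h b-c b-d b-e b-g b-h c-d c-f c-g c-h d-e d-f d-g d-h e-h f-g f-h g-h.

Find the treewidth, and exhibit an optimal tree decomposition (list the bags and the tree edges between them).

Treewidth 4.
One such decomposition:
Bags: B1 = {b, c, d, g, h}  B2 = {a, b, d, g, h}  B3 = {c, d, f, g, h}  B4 = {a, b, d, e, h}
Tree: B1–B2, B1–B3, B2–B4

Each bag holds 5 vertices, so the decomposition has width 4, which upper-bounds the treewidth. Conversely, {c, d, f, g, h} is a clique of size 5, and the vertices of any clique must share a bag in every tree decomposition; so some bag has ≥ 5 vertices and tw(G) ≥ 4. Therefore the treewidth is 4.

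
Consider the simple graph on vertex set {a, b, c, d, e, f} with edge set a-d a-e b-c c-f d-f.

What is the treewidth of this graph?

A width-1 tree decomposition is:
Bags: B1 = {b, c}  B2 = {c, f}  B3 = {d, f}  B4 = {a, d}  B5 = {a, e}
Tree: B1–B2, B2–B3, B3–B4, B4–B5
Every bag has size at most 2, so the width is 2 − 1 = 1 and tw(G) ≤ 1. Any graph with an edge has treewidth ≥ 1, and G has the edge b–c. Hence tw(G) = 1 exactly.

1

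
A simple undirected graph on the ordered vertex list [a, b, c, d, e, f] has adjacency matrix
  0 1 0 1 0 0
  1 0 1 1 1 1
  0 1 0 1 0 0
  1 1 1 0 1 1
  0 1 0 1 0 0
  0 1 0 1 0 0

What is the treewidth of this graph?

A width-2 tree decomposition is:
Bags: B1 = {b, c, d}  B2 = {b, d, e}  B3 = {b, d, f}  B4 = {a, b, d}
Tree: B1–B2, B1–B3, B1–B4
The largest bag has 3 vertices, giving width 2; this decomposition certifies tw(G) ≤ 2. For the lower bound, the 3 vertices {b, d, e} are pairwise adjacent, and any tree decomposition puts a clique entirely inside one bag — forcing width ≥ 2. Therefore the treewidth is 2.

2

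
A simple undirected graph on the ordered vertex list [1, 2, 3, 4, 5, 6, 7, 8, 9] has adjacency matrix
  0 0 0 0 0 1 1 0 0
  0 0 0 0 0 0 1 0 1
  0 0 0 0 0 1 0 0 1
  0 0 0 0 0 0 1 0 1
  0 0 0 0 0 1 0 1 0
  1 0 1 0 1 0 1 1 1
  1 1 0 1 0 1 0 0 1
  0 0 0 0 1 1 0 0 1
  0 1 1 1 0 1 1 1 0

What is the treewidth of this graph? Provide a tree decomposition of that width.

The largest bag has 3 vertices, giving width 2; this decomposition certifies tw(G) ≤ 2. For the lower bound, the 3 vertices {2, 7, 9} are pairwise adjacent, and any tree decomposition puts a clique entirely inside one bag — forcing width ≥ 2. Combining the bounds, tw(G) = 2.

Treewidth 2.
One optimal decomposition is:
Bags: B1 = {2, 7, 9}  B2 = {6, 7, 9}  B3 = {3, 6, 9}  B4 = {6, 8, 9}  B5 = {5, 6, 8}  B6 = {1, 6, 7}  B7 = {4, 7, 9}
Tree: B1–B2, B2–B3, B3–B4, B4–B5, B2–B6, B1–B7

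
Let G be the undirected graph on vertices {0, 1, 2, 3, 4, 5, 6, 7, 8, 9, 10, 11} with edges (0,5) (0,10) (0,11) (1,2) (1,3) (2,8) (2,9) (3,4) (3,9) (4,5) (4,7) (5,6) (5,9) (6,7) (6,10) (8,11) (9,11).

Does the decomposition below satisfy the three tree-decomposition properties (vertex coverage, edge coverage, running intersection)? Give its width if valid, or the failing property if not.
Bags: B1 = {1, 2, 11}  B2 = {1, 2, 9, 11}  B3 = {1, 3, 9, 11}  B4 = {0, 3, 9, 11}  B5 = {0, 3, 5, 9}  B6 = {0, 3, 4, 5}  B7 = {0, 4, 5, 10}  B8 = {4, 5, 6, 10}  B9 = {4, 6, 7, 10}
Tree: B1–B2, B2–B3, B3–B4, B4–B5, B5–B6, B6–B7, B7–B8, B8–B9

No — vertex 8 appears in no bag.

A tree decomposition must satisfy three properties: every vertex lies in some bag; for every edge, both endpoints lie together in some bag; and for every vertex, the bags containing it form a connected subtree. Here vertex 8 appears in no bag, so the decomposition is invalid.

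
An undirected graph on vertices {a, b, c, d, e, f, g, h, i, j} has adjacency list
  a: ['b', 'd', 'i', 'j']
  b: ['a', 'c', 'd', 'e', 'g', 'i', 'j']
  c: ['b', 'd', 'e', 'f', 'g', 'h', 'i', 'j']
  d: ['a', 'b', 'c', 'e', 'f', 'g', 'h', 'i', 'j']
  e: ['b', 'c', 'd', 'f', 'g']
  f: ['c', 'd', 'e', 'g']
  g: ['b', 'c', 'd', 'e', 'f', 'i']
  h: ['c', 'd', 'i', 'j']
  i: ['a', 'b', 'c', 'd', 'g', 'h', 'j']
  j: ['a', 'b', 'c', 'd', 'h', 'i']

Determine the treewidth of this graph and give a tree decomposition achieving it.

Each bag holds 5 vertices, so the decomposition has width 4, which upper-bounds the treewidth. For the lower bound, the 5 vertices {c, d, e, f, g} are pairwise adjacent, and any tree decomposition puts a clique entirely inside one bag — forcing width ≥ 4. The upper and lower bounds meet at 4, so that is the treewidth.

Treewidth 4.
One optimal decomposition is:
Bags: B1 = {b, c, d, e, g}  B2 = {b, c, d, g, i}  B3 = {b, c, d, i, j}  B4 = {c, d, e, f, g}  B5 = {a, b, d, i, j}  B6 = {c, d, h, i, j}
Tree: B1–B2, B2–B3, B1–B4, B3–B5, B3–B6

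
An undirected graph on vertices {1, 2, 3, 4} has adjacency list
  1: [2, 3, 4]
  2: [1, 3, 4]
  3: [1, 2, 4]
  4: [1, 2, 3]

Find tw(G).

3

A width-3 tree decomposition is:
Bags: B1 = {1, 2, 3, 4}
Tree: (single bag)
With just one bag of size 4, the width is 4 − 1 = 3, so tw(G) ≤ 3. On the other hand G contains the 4-clique {1, 2, 3, 4}. A clique must lie in a single bag of any decomposition, so no decomposition can have width below 3. Combining the bounds, tw(G) = 3.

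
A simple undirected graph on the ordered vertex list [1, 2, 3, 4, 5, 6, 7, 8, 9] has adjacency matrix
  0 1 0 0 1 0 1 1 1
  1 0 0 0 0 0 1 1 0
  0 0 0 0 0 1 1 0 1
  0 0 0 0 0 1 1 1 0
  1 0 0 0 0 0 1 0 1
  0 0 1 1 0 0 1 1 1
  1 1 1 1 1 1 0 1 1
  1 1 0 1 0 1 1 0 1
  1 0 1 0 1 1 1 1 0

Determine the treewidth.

A width-3 tree decomposition is:
Bags: B1 = {6, 7, 8, 9}  B2 = {1, 7, 8, 9}  B3 = {4, 6, 7, 8}  B4 = {1, 5, 7, 9}  B5 = {3, 6, 7, 9}  B6 = {1, 2, 7, 8}
Tree: B1–B2, B1–B3, B2–B4, B1–B5, B2–B6
Every bag has size at most 4, so the width is 4 − 1 = 3 and tw(G) ≤ 3. Conversely, {1, 7, 8, 9} is a clique of size 4, and the vertices of any clique must share a bag in every tree decomposition; so some bag has ≥ 4 vertices and tw(G) ≥ 3. Hence tw(G) = 3 exactly.

3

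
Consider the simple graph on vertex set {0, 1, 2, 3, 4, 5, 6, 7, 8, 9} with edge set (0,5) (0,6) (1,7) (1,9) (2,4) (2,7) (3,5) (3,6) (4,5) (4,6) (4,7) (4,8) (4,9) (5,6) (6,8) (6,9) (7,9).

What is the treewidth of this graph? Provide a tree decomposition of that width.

Treewidth 2.
One optimal decomposition is:
Bags: B1 = {4, 7, 9}  B2 = {4, 6, 9}  B3 = {1, 7, 9}  B4 = {4, 5, 6}  B5 = {3, 5, 6}  B6 = {4, 6, 8}  B7 = {2, 4, 7}  B8 = {0, 5, 6}
Tree: B1–B2, B1–B3, B2–B4, B4–B5, B4–B6, B1–B7, B5–B8

The largest bag has 3 vertices, giving width 2; this decomposition certifies tw(G) ≤ 2. Conversely, {0, 5, 6} is a clique of size 3, and the vertices of any clique must share a bag in every tree decomposition; so some bag has ≥ 3 vertices and tw(G) ≥ 2. Hence tw(G) = 2 exactly.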